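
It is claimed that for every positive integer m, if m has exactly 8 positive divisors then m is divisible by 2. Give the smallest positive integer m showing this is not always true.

A counterexample is any positive integer m such that m has exactly 8 positive divisors but m is not divisible by 2; we check each in order.
The first 12 eligible values, up to m = 104, all satisfy the conclusion.
m = 105: τ(105) = 8; 105 mod 2 = 1.
Thus m = 105 disproves the claim, and no smaller m works.

m = 105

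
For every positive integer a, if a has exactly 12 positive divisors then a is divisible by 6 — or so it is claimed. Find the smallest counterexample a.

A counterexample is any positive integer a such that a has exactly 12 positive divisors but a is not divisible by 6; we check each in order.
The first 8 eligible values, up to a = 132, all satisfy the conclusion.
a = 140: τ(140) = 12; 140 mod 6 = 2.

a = 140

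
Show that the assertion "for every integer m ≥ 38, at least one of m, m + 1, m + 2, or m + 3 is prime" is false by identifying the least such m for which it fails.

m = 48

A counterexample is any integer m ≥ 38 such that m, m + 1, m + 2, m + 3 are all composite; we check each in order.
For m = 38, 39, 40, 41, 42, 43, 44, 45, 46, 47 the conclusion holds.
m = 48: 48 = 2 × 24; 49 = 7 × 7; 50 = 2 × 25; 51 = 3 × 17 — all composite.
So m = 48 is the smallest counterexample.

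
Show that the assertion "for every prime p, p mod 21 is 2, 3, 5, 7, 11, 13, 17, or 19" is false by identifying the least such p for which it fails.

p = 29

Check each prime p in order until the claim fails.
For p = 2, 3, 5, 7, 11, 13, 17, 19, 23 the conclusion holds.
p = 29: 29 mod 21 = 8 — not in {2, 3, 5, 7, 11, 13, 17, 19}.
So p = 29 is the smallest counterexample.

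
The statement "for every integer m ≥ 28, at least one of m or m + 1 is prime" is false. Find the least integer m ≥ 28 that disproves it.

m = 32

A counterexample is any integer m ≥ 28 such that m, m + 1 are both composite; we check each in order.
m = 28: 29 is prime.
m = 29: 29 is prime.
m = 30: 31 is prime.
m = 31: 31 is prime.
m = 32: 32 = 2 × 16; 33 = 3 × 11 — both composite.
Thus m = 32 disproves the claim, and no smaller m works.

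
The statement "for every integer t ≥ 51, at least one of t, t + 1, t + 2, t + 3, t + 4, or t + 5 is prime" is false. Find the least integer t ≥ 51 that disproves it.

t = 90

We need the least integer t ≥ 51 for which t, t + 1, t + 2, t + 3, t + 4, t + 5 are all composite.
For t = 51, 52, 53, 54, …, 87, 88, 89 the conclusion holds.
t = 90: 90 = 2 × 45; 91 = 7 × 13; 92 = 2 × 46; 93 = 3 × 31; 94 = 2 × 47; 95 = 5 × 19 — all composite.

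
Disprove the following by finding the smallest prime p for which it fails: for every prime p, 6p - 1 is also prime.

p = 11

p = 2: 6p - 1 = 11, prime.
p = 3: 6p - 1 = 17, prime.
p = 5: 6p - 1 = 29, prime.
p = 7: 6p - 1 = 41, prime.
p = 11: 6p - 1 = 65 = 5 × 13, not prime.
So p = 11 is the smallest counterexample.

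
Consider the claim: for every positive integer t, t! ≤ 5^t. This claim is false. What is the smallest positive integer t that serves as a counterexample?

t = 12

We need the least positive integer t for which t! > 5^t.
For t = 1, 2, 3, 4, …, 9, 10, 11 the conclusion holds.
t = 12: t! = 479001600 and 5^t = 244140625, so 479001600 > 244140625.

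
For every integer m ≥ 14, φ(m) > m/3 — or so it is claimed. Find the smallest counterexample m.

For m = 14, 15, 16, 17 the conclusion holds.
m = 18: φ(18) = 6 and 18/3 = 6, so φ(18) ≤ 18/3.
So m = 18 is the smallest counterexample.

m = 18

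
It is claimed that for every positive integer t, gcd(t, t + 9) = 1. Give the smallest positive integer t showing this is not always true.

A counterexample is any positive integer t such that gcd(t, t + 9) > 1; we check each in order.
For t = 1, 2 the conclusion holds.
t = 3: gcd(3, 12) = 3.
So t = 3 is the smallest counterexample.

t = 3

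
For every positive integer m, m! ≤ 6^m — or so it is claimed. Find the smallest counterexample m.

m = 14

A counterexample is any positive integer m such that m! > 6^m; we check each in order.
The first 13 eligible values, up to m = 13, all satisfy the conclusion.
m = 14: m! = 87178291200 and 6^m = 78364164096, so 87178291200 > 78364164096.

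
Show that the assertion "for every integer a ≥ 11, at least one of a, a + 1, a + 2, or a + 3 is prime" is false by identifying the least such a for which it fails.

a = 24

Check each integer a ≥ 11 in order until a, a + 1, a + 2, a + 3 are all composite.
The first 13 eligible values, up to a = 23, all satisfy the conclusion.
a = 24: 24 = 2 × 12; 25 = 5 × 5; 26 = 2 × 13; 27 = 3 × 9 — all composite.
Hence a = 24 is a counterexample.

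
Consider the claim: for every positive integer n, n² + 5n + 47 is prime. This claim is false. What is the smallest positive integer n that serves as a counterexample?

n = 38

A counterexample is any positive integer n such that n² + 5n + 47 is not prime; we check each in order.
For n = 1, 2, 3, 4, …, 35, 36, 37 the conclusion holds.
n = 38: n² + 5n + 47 = 1681 = 41 × 41, composite.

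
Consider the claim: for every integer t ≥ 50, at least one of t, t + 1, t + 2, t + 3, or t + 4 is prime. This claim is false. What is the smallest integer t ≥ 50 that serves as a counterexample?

t = 54

A counterexample is any integer t ≥ 50 such that t, t + 1, t + 2, t + 3, t + 4 are all composite; we check each in order.
For t = 50, 51, 52, 53 the conclusion holds.
t = 54: 54 = 2 × 27; 55 = 5 × 11; 56 = 2 × 28; 57 = 3 × 19; 58 = 2 × 29 — all composite.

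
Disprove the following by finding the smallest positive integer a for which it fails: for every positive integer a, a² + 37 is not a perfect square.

A counterexample is any positive integer a such that a² + 37 is a perfect square; we check each in order.
For a = 1, 2, 3, 4, …, 15, 16, 17 the conclusion holds.
a = 18: 18² + 37 = 361 = 19², a perfect square.
Hence a = 18 is a counterexample.

a = 18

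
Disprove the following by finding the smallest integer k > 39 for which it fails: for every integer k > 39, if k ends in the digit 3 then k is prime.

k = 63

For k = 43, 53 the conclusion holds.
k = 63: 63 ends in 3; 63 = 3 × 21, composite.
So k = 63 is the smallest counterexample.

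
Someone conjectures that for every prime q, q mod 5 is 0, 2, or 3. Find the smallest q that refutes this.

A counterexample is any prime q such that the claim fails; we check each in order.
q = 2: 2 mod 5 = 2.
q = 3: 3 mod 5 = 3.
q = 5: 5 mod 5 = 0.
q = 7: 7 mod 5 = 2.
q = 11: 11 mod 5 = 1 — not in {0, 2, 3}.
So q = 11 is the smallest counterexample.

q = 11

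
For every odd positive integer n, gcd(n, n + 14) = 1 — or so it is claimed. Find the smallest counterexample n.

n = 7

Check each odd positive integer n in order until gcd(n, n + 14) > 1.
For n = 1, 3, 5 the conclusion holds.
n = 7: gcd(7, 21) = 7.
Thus n = 7 disproves the claim, and no smaller n works.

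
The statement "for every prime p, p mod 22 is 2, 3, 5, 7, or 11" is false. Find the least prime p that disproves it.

A counterexample is any prime p such that the claim fails; we check each in order.
The first 5 eligible values, up to p = 11, all satisfy the conclusion.
p = 13: 13 mod 22 = 13 — not in {2, 3, 5, 7, 11}.
So p = 13 is the smallest counterexample.

p = 13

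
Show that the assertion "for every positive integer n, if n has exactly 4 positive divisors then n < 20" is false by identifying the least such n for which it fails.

n = 21

Check each positive integer n in order until n has exactly 4 positive divisors but the claim fails.
The first 5 eligible values, up to n = 15, all satisfy the conclusion.
n = 21: τ(21) = 4; 21 ≥ 20.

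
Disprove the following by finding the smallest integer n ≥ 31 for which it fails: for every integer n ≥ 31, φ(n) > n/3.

n = 36

For n = 31, 32, 33, 34, 35 the conclusion holds.
n = 36: φ(36) = 12 and 36/3 = 12, so φ(36) ≤ 36/3.
Thus n = 36 disproves the claim, and no smaller n works.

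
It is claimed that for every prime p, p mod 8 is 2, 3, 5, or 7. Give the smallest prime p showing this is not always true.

Check each prime p in order until the claim fails.
The first 6 eligible values, up to p = 13, all satisfy the conclusion.
p = 17: 17 mod 8 = 1 — not in {2, 3, 5, 7}.

p = 17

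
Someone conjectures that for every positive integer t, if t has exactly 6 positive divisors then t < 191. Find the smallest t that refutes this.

Check each positive integer t in order until t has exactly 6 positive divisors but the claim fails.
For t = 12, 18, 20, 28, …, 172, 175, 188 the conclusion holds.
t = 207: τ(207) = 6; 207 ≥ 191.

t = 207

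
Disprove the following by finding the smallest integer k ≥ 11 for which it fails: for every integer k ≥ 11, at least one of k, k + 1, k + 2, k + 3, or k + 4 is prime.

k = 24

We need the least integer k ≥ 11 for which k, k + 1, k + 2, k + 3, k + 4 are all composite.
For k = 11, 12, 13, 14, …, 21, 22, 23 the conclusion holds.
k = 24: 24 = 2 × 12; 25 = 5 × 5; 26 = 2 × 13; 27 = 3 × 9; 28 = 2 × 14 — all composite.
Hence k = 24 is a counterexample.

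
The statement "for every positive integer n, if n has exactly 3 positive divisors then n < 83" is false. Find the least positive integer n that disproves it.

We need the least positive integer n for which n has exactly 3 positive divisors but the claim fails.
n = 4: τ(4) = 3; 4 < 83.
n = 9: τ(9) = 3; 9 < 83.
n = 25: τ(25) = 3; 25 < 83.
n = 49: τ(49) = 3; 49 < 83.
n = 121: τ(121) = 3; 121 ≥ 83.

n = 121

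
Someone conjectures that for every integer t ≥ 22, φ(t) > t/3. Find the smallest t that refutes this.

For t = 22, 23 the conclusion holds.
t = 24: φ(24) = 8 and 24/3 = 8, so φ(24) ≤ 24/3.

t = 24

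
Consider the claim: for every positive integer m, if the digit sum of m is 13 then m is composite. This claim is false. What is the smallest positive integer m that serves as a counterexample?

m = 49: digit sum 13; 49 is composite.
m = 58: digit sum 13; 58 is composite.
m = 67: digit sum 13; 67 is prime, not composite.
Hence m = 67 is a counterexample.

m = 67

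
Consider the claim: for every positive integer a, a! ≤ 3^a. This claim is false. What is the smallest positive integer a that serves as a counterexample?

Check each positive integer a in order until a! > 3^a.
The first 6 eligible values, up to a = 6, all satisfy the conclusion.
a = 7: a! = 5040 and 3^a = 2187, so 5040 > 2187.

a = 7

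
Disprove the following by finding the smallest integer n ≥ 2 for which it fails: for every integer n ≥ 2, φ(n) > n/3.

n = 2: φ(2) = 1 and 2/3 = 2/3, so φ(2) > 2/3.
n = 3: φ(3) = 2 and 3/3 = 1, so φ(3) > 3/3.
n = 4: φ(4) = 2 and 4/3 = 4/3, so φ(4) > 4/3.
n = 5: φ(5) = 4 and 5/3 = 5/3, so φ(5) > 5/3.
n = 6: φ(6) = 2 and 6/3 = 2, so φ(6) ≤ 6/3.

n = 6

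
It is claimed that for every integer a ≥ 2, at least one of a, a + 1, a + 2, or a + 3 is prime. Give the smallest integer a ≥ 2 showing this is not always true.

For a = 2, 3, 4, 5, …, 21, 22, 23 the conclusion holds.
a = 24: 24 = 2 × 12; 25 = 5 × 5; 26 = 2 × 13; 27 = 3 × 9 — all composite.

a = 24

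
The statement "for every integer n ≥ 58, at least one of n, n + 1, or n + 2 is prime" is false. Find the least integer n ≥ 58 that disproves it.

A counterexample is any integer n ≥ 58 such that n, n + 1, n + 2 are all composite; we check each in order.
n = 58: 59 is prime.
n = 59: 59 is prime.
n = 60: 61 is prime.
n = 61: 61 is prime.
n = 62: 62 = 2 × 31; 63 = 3 × 21; 64 = 2 × 32 — all composite.

n = 62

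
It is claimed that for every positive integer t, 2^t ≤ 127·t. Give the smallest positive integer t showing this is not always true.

For t = 1, 2, 3, 4, 5, 6, 7, 8, 9, 10 the conclusion holds.
t = 11: 2^t = 2048 and 127·t = 1397, so 2048 > 1397.
Thus t = 11 disproves the claim, and no smaller t works.

t = 11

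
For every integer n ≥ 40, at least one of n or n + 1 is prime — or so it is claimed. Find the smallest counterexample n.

n = 44

Check each integer n ≥ 40 in order until n, n + 1 are both composite.
The first 4 eligible values, up to n = 43, all satisfy the conclusion.
n = 44: 44 = 2 × 22; 45 = 3 × 15 — both composite.
So n = 44 is the smallest counterexample.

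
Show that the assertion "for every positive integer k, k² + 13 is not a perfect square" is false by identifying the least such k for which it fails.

A counterexample is any positive integer k such that k² + 13 is a perfect square; we check each in order.
k = 1: 1² + 13 = 14, not a perfect square.
k = 2: 2² + 13 = 17, not a perfect square.
k = 3: 3² + 13 = 22, not a perfect square.
k = 4: 4² + 13 = 29, not a perfect square.
k = 5: 5² + 13 = 38, not a perfect square.
k = 6: 6² + 13 = 49 = 7², a perfect square.
Thus k = 6 disproves the claim, and no smaller k works.

k = 6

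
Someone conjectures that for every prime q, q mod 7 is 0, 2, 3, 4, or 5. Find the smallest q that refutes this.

q = 13

q = 2: 2 mod 7 = 2.
q = 3: 3 mod 7 = 3.
q = 5: 5 mod 7 = 5.
q = 7: 7 mod 7 = 0.
q = 11: 11 mod 7 = 4.
q = 13: 13 mod 7 = 6 — not in {0, 2, 3, 4, 5}.
So q = 13 is the smallest counterexample.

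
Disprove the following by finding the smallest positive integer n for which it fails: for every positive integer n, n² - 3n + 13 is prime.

n = 12

The first 11 eligible values, up to n = 11, all satisfy the conclusion.
n = 12: n² - 3n + 13 = 121 = 11 × 11, composite.
Hence n = 12 is a counterexample.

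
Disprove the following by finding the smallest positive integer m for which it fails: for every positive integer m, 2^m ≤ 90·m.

Check each positive integer m in order until 2^m > 90·m.
For m = 1, 2, 3, 4, 5, 6, 7, 8, 9 the conclusion holds.
m = 10: 2^m = 1024 and 90·m = 900, so 1024 > 900.

m = 10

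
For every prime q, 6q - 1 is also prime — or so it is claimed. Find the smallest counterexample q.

q = 11

Check each prime q in order until 6q - 1 is not prime.
q = 2: 6q - 1 = 11, prime.
q = 3: 6q - 1 = 17, prime.
q = 5: 6q - 1 = 29, prime.
q = 7: 6q - 1 = 41, prime.
q = 11: 6q - 1 = 65 = 5 × 13, not prime.
Hence q = 11 is a counterexample.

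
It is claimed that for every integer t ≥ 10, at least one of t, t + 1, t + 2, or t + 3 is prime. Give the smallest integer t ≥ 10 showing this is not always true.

We need the least integer t ≥ 10 for which t, t + 1, t + 2, t + 3 are all composite.
The first 14 eligible values, up to t = 23, all satisfy the conclusion.
t = 24: 24 = 2 × 12; 25 = 5 × 5; 26 = 2 × 13; 27 = 3 × 9 — all composite.
So t = 24 is the smallest counterexample.

t = 24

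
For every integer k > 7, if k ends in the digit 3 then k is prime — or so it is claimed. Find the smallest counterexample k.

k = 33

For k = 13, 23 the conclusion holds.
k = 33: 33 ends in 3; 33 = 3 × 11, composite.
Thus k = 33 disproves the claim, and no smaller k works.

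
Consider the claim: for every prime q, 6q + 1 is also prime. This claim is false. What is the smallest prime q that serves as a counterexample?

q = 19

For q = 2, 3, 5, 7, 11, 13, 17 the conclusion holds.
q = 19: 6q + 1 = 115 = 5 × 23, not prime.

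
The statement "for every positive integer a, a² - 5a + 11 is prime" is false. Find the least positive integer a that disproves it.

We need the least positive integer a for which a² - 5a + 11 is not prime.
For a = 1, 2, 3, 4, 5, 6 the conclusion holds.
a = 7: a² - 5a + 11 = 25 = 5 × 5, composite.

a = 7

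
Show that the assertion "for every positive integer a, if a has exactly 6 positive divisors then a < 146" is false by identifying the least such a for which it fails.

We need the least positive integer a for which a has exactly 6 positive divisors but the claim fails.
For a = 12, 18, 20, 28, …, 116, 117, 124 the conclusion holds.
a = 147: τ(147) = 6; 147 ≥ 146.
So a = 147 is the smallest counterexample.

a = 147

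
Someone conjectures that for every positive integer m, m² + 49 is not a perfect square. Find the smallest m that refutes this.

m = 24

A counterexample is any positive integer m such that m² + 49 is a perfect square; we check each in order.
For m = 1, 2, 3, 4, …, 21, 22, 23 the conclusion holds.
m = 24: 24² + 49 = 625 = 25², a perfect square.
Thus m = 24 disproves the claim, and no smaller m works.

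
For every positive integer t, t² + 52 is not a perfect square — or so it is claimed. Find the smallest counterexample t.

t = 12

Check each positive integer t in order until t² + 52 is a perfect square.
For t = 1, 2, 3, 4, …, 9, 10, 11 the conclusion holds.
t = 12: 12² + 52 = 196 = 14², a perfect square.
Hence t = 12 is a counterexample.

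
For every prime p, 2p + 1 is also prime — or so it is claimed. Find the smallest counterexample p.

Check each prime p in order until 2p + 1 is not prime.
p = 2: 2p + 1 = 5, prime.
p = 3: 2p + 1 = 7, prime.
p = 5: 2p + 1 = 11, prime.
p = 7: 2p + 1 = 15 = 3 × 5, not prime.
Hence p = 7 is a counterexample.

p = 7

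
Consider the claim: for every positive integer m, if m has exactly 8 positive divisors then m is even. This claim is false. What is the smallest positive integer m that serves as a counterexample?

m = 105

Check each positive integer m in order until m has exactly 8 positive divisors but m is odd.
For m = 24, 30, 40, 42, …, 88, 102, 104 the conclusion holds.
m = 105: divisors of 105: 1, 3, 5, 7, 15, 21, 35, 105; 105 is odd.
So m = 105 is the smallest counterexample.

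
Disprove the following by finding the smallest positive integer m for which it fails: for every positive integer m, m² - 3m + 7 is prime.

We need the least positive integer m for which m² - 3m + 7 is not prime.
m = 1: m² - 3m + 7 = 5, prime.
m = 2: m² - 3m + 7 = 5, prime.
m = 3: m² - 3m + 7 = 7, prime.
m = 4: m² - 3m + 7 = 11, prime.
m = 5: m² - 3m + 7 = 17, prime.
m = 6: m² - 3m + 7 = 25 = 5 × 5, composite.
Hence m = 6 is a counterexample.

m = 6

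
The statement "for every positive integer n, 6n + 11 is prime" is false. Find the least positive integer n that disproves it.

We need the least positive integer n for which 6n + 11 is not prime.
For n = 1, 2, 3 the conclusion holds.
n = 4: 6n + 11 = 35 = 5 × 7, composite.

n = 4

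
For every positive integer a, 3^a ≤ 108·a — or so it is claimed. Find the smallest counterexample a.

a = 6

Check each positive integer a in order until 3^a > 108·a.
For a = 1, 2, 3, 4, 5 the conclusion holds.
a = 6: 3^a = 729 and 108·a = 648, so 729 > 648.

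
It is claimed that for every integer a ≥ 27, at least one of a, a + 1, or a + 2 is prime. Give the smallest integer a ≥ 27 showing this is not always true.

A counterexample is any integer a ≥ 27 such that a, a + 1, a + 2 are all composite; we check each in order.
The first 5 eligible values, up to a = 31, all satisfy the conclusion.
a = 32: 32 = 2 × 16; 33 = 3 × 11; 34 = 2 × 17 — all composite.
So a = 32 is the smallest counterexample.

a = 32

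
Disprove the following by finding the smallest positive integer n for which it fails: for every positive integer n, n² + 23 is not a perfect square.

n = 11

We need the least positive integer n for which n² + 23 is a perfect square.
For n = 1, 2, 3, 4, 5, 6, 7, 8, 9, 10 the conclusion holds.
n = 11: 11² + 23 = 144 = 12², a perfect square.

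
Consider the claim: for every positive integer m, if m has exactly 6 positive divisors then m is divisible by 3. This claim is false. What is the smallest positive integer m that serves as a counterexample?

m = 20

A counterexample is any positive integer m such that m has exactly 6 positive divisors but m is not divisible by 3; we check each in order.
For m = 12, 18 the conclusion holds.
m = 20: τ(20) = 6; 20 mod 3 = 2.
Thus m = 20 disproves the claim, and no smaller m works.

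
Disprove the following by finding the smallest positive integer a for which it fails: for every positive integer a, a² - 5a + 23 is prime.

We need the least positive integer a for which a² - 5a + 23 is not prime.
For a = 1, 2, 3, 4, …, 16, 17, 18 the conclusion holds.
a = 19: a² - 5a + 23 = 289 = 17 × 17, composite.
Thus a = 19 disproves the claim, and no smaller a works.

a = 19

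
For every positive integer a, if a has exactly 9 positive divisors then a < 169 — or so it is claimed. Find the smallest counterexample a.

a = 196

For a = 36, 100 the conclusion holds.
a = 196: τ(196) = 9; 196 ≥ 169.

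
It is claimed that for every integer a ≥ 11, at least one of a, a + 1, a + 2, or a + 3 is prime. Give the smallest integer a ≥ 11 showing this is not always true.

Check each integer a ≥ 11 in order until a, a + 1, a + 2, a + 3 are all composite.
The first 13 eligible values, up to a = 23, all satisfy the conclusion.
a = 24: 24 = 2 × 12; 25 = 5 × 5; 26 = 2 × 13; 27 = 3 × 9 — all composite.

a = 24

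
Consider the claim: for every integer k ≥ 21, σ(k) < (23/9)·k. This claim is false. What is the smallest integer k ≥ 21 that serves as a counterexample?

k = 48

Check each integer k ≥ 21 in order until the claim fails.
For k = 21, 22, 23, 24, …, 45, 46, 47 the conclusion holds.
k = 48: σ(48) = 124; 124 ≥ 368/3.
So k = 48 is the smallest counterexample.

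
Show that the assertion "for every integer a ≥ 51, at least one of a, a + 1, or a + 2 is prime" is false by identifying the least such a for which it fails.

a = 54

Check each integer a ≥ 51 in order until a, a + 1, a + 2 are all composite.
For a = 51, 52, 53 the conclusion holds.
a = 54: 54 = 2 × 27; 55 = 5 × 11; 56 = 2 × 28 — all composite.
Thus a = 54 disproves the claim, and no smaller a works.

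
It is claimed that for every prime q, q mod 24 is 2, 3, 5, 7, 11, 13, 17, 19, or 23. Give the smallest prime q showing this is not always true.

The first 20 eligible values, up to q = 71, all satisfy the conclusion.
q = 73: 73 mod 24 = 1 — not in {2, 3, 5, 7, 11, 13, 17, 19, 23}.
Thus q = 73 disproves the claim, and no smaller q works.

q = 73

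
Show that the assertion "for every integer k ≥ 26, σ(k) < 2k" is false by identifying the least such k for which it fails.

We need the least integer k ≥ 26 for which the claim fails.
For k = 26, 27 the conclusion holds.
k = 28: σ(28) = 56; 56 ≥ 56.
Hence k = 28 is a counterexample.

k = 28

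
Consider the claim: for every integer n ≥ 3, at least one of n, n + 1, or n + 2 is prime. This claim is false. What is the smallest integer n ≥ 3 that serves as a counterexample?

Check each integer n ≥ 3 in order until n, n + 1, n + 2 are all composite.
The first 5 eligible values, up to n = 7, all satisfy the conclusion.
n = 8: 8 = 2 × 4; 9 = 3 × 3; 10 = 2 × 5 — all composite.

n = 8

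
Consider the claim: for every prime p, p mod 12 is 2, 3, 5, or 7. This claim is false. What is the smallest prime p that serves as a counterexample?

p = 11

For p = 2, 3, 5, 7 the conclusion holds.
p = 11: 11 mod 12 = 11 — not in {2, 3, 5, 7}.
Hence p = 11 is a counterexample.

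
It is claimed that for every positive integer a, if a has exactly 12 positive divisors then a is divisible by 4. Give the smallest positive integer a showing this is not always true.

a = 90

Check each positive integer a in order until a has exactly 12 positive divisors but a is not divisible by 4.
a = 60: τ(60) = 12; 60 mod 4 = 0.
a = 72: τ(72) = 12; 72 mod 4 = 0.
a = 84: τ(84) = 12; 84 mod 4 = 0.
a = 90: τ(90) = 12; 90 mod 4 = 2.
Hence a = 90 is a counterexample.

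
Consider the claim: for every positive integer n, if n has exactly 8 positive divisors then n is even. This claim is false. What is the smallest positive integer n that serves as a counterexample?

n = 105

We need the least positive integer n for which n has exactly 8 positive divisors but n is odd.
The first 12 eligible values, up to n = 104, all satisfy the conclusion.
n = 105: divisors of 105: 1, 3, 5, 7, 15, 21, 35, 105; 105 is odd.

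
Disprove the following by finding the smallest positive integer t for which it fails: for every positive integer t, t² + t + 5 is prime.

t = 4

We need the least positive integer t for which t² + t + 5 is not prime.
For t = 1, 2, 3 the conclusion holds.
t = 4: t² + t + 5 = 25 = 5 × 5, composite.
Thus t = 4 disproves the claim, and no smaller t works.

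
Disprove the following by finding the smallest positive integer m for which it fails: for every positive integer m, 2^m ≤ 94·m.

m = 10

Check each positive integer m in order until 2^m > 94·m.
For m = 1, 2, 3, 4, 5, 6, 7, 8, 9 the conclusion holds.
m = 10: 2^m = 1024 and 94·m = 940, so 1024 > 940.
Hence m = 10 is a counterexample.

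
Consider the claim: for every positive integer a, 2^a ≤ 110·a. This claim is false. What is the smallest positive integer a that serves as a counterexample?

We need the least positive integer a for which 2^a > 110·a.
For a = 1, 2, 3, 4, 5, 6, 7, 8, 9, 10 the conclusion holds.
a = 11: 2^a = 2048 and 110·a = 1210, so 2048 > 1210.

a = 11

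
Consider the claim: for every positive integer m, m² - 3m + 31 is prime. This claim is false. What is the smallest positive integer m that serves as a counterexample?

m = 1: m² - 3m + 31 = 29, prime.
m = 2: m² - 3m + 31 = 29, prime.
m = 3: m² - 3m + 31 = 31, prime.
m = 4: m² - 3m + 31 = 35 = 5 × 7, composite.

m = 4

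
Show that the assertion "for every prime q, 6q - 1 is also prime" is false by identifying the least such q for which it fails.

A counterexample is any prime q such that 6q - 1 is not prime; we check each in order.
For q = 2, 3, 5, 7 the conclusion holds.
q = 11: 6q - 1 = 65 = 5 × 13, not prime.
Thus q = 11 disproves the claim, and no smaller q works.

q = 11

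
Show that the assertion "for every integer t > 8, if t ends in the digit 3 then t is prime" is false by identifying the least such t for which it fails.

We need the least integer t > 8 for which t ends in the digit 3 but t is not prime.
For t = 13, 23 the conclusion holds.
t = 33: 33 ends in 3; 33 = 3 × 11, composite.

t = 33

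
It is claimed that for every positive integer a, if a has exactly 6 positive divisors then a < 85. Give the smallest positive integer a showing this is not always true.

We need the least positive integer a for which a has exactly 6 positive divisors but the claim fails.
For a = 12, 18, 20, 28, …, 68, 75, 76 the conclusion holds.
a = 92: τ(92) = 6; 92 ≥ 85.
Thus a = 92 disproves the claim, and no smaller a works.

a = 92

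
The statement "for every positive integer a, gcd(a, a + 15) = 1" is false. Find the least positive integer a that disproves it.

a = 3

We need the least positive integer a for which gcd(a, a + 15) > 1.
a = 1: gcd(1, 16) = 1.
a = 2: gcd(2, 17) = 1.
a = 3: gcd(3, 18) = 3.
Thus a = 3 disproves the claim, and no smaller a works.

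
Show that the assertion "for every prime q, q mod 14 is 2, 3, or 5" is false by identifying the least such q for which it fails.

q = 7

For q = 2, 3, 5 the conclusion holds.
q = 7: 7 mod 14 = 7 — not in {2, 3, 5}.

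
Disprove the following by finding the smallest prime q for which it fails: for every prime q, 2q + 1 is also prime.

For q = 2, 3, 5 the conclusion holds.
q = 7: 2q + 1 = 15 = 3 × 5, not prime.
So q = 7 is the smallest counterexample.

q = 7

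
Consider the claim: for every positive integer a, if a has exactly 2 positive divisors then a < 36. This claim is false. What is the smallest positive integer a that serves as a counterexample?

Check each positive integer a in order until a has exactly 2 positive divisors but the claim fails.
For a = 2, 3, 5, 7, …, 23, 29, 31 the conclusion holds.
a = 37: τ(37) = 2; 37 ≥ 36.
Thus a = 37 disproves the claim, and no smaller a works.

a = 37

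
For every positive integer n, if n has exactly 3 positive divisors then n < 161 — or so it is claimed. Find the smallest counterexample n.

We need the least positive integer n for which n has exactly 3 positive divisors but the claim fails.
The first 5 eligible values, up to n = 121, all satisfy the conclusion.
n = 169: τ(169) = 3; 169 ≥ 161.

n = 169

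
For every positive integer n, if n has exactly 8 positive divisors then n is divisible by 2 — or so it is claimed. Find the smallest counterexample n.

n = 105

We need the least positive integer n for which n has exactly 8 positive divisors but n is not divisible by 2.
The first 12 eligible values, up to n = 104, all satisfy the conclusion.
n = 105: τ(105) = 8; 105 mod 2 = 1.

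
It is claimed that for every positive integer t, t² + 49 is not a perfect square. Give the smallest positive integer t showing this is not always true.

t = 24

A counterexample is any positive integer t such that t² + 49 is a perfect square; we check each in order.
For t = 1, 2, 3, 4, …, 21, 22, 23 the conclusion holds.
t = 24: 24² + 49 = 625 = 25², a perfect square.
So t = 24 is the smallest counterexample.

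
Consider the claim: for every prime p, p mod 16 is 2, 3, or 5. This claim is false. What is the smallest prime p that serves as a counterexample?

For p = 2, 3, 5 the conclusion holds.
p = 7: 7 mod 16 = 7 — not in {2, 3, 5}.

p = 7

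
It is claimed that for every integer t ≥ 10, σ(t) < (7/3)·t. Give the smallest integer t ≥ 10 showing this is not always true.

t = 12

We need the least integer t ≥ 10 for which the claim fails.
For t = 10, 11 the conclusion holds.
t = 12: σ(12) = 28; 28 ≥ 28.
So t = 12 is the smallest counterexample.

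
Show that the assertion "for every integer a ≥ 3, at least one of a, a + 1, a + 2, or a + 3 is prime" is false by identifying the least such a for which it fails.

a = 24

The first 21 eligible values, up to a = 23, all satisfy the conclusion.
a = 24: 24 = 2 × 12; 25 = 5 × 5; 26 = 2 × 13; 27 = 3 × 9 — all composite.
Hence a = 24 is a counterexample.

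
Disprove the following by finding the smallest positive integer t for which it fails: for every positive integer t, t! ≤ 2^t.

t = 4

t = 1: t! = 1 and 2^t = 2, so 1 ≤ 2.
t = 2: t! = 2 and 2^t = 4, so 2 ≤ 4.
t = 3: t! = 6 and 2^t = 8, so 6 ≤ 8.
t = 4: t! = 24 and 2^t = 16, so 24 > 16.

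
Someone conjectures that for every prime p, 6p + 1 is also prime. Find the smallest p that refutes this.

p = 19

p = 2: 6p + 1 = 13, prime.
p = 3: 6p + 1 = 19, prime.
p = 5: 6p + 1 = 31, prime.
p = 7: 6p + 1 = 43, prime.
p = 11: 6p + 1 = 67, prime.
p = 13: 6p + 1 = 79, prime.
p = 17: 6p + 1 = 103, prime.
p = 19: 6p + 1 = 115 = 5 × 23, not prime.
So p = 19 is the smallest counterexample.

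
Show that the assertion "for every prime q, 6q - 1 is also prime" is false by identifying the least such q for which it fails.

q = 11

For q = 2, 3, 5, 7 the conclusion holds.
q = 11: 6q - 1 = 65 = 5 × 13, not prime.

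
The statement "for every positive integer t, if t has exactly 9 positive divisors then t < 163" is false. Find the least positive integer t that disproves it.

t = 196

Check each positive integer t in order until t has exactly 9 positive divisors but the claim fails.
t = 36: τ(36) = 9; 36 < 163.
t = 100: τ(100) = 9; 100 < 163.
t = 196: τ(196) = 9; 196 ≥ 163.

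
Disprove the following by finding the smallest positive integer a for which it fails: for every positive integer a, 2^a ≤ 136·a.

Check each positive integer a in order until 2^a > 136·a.
For a = 1, 2, 3, 4, 5, 6, 7, 8, 9, 10 the conclusion holds.
a = 11: 2^a = 2048 and 136·a = 1496, so 2048 > 1496.

a = 11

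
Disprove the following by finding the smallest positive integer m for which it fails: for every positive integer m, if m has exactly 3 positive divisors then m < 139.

m = 169

The first 5 eligible values, up to m = 121, all satisfy the conclusion.
m = 169: τ(169) = 3; 169 ≥ 139.
Thus m = 169 disproves the claim, and no smaller m works.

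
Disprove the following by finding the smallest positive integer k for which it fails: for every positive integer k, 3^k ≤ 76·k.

k = 6

Check each positive integer k in order until 3^k > 76·k.
For k = 1, 2, 3, 4, 5 the conclusion holds.
k = 6: 3^k = 729 and 76·k = 456, so 729 > 456.
So k = 6 is the smallest counterexample.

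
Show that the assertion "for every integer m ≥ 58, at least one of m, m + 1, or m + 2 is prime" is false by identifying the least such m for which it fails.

The first 4 eligible values, up to m = 61, all satisfy the conclusion.
m = 62: 62 = 2 × 31; 63 = 3 × 21; 64 = 2 × 32 — all composite.

m = 62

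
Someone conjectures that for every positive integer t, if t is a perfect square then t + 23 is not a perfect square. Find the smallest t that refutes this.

For t = 1, 4, 9, 16, 25, 36, 49, 64, 81, 100 the conclusion holds.
t = 121: 121 = 11² and 121 + 23 = 144 = 12².
Hence t = 121 is a counterexample.

t = 121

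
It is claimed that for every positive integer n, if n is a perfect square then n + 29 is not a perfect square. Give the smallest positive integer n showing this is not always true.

n = 196

We need the least positive integer n for which n is a perfect square but n + 29 is a perfect square.
For n = 1, 4, 9, 16, …, 121, 144, 169 the conclusion holds.
n = 196: 196 = 14² and 196 + 29 = 225 = 15².
Thus n = 196 disproves the claim, and no smaller n works.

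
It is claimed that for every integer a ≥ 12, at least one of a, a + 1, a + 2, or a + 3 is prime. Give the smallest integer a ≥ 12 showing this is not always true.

A counterexample is any integer a ≥ 12 such that a, a + 1, a + 2, a + 3 are all composite; we check each in order.
For a = 12, 13, 14, 15, …, 21, 22, 23 the conclusion holds.
a = 24: 24 = 2 × 12; 25 = 5 × 5; 26 = 2 × 13; 27 = 3 × 9 — all composite.
So a = 24 is the smallest counterexample.

a = 24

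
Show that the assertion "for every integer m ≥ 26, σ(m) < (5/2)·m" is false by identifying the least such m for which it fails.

For m = 26, 27, 28, 29, 30, 31, 32, 33, 34, 35 the conclusion holds.
m = 36: σ(36) = 91; 91 ≥ 90.
Thus m = 36 disproves the claim, and no smaller m works.

m = 36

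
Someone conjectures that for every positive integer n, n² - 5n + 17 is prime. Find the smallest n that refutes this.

Check each positive integer n in order until n² - 5n + 17 is not prime.
For n = 1, 2, 3, 4, …, 10, 11, 12 the conclusion holds.
n = 13: n² - 5n + 17 = 121 = 11 × 11, composite.
Hence n = 13 is a counterexample.

n = 13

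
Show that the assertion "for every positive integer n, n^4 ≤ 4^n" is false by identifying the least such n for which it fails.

n = 3

n = 1: n^4 = 1 and 4^n = 4, so 1 ≤ 4.
n = 2: n^4 = 16 and 4^n = 16, so 16 ≤ 16.
n = 3: n^4 = 81 and 4^n = 64, so 81 > 64.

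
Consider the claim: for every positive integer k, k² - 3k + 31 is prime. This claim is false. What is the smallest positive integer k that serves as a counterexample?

Check each positive integer k in order until k² - 3k + 31 is not prime.
For k = 1, 2, 3 the conclusion holds.
k = 4: k² - 3k + 31 = 35 = 5 × 7, composite.
So k = 4 is the smallest counterexample.

k = 4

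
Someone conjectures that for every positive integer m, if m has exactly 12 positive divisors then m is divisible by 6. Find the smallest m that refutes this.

We need the least positive integer m for which m has exactly 12 positive divisors but m is not divisible by 6.
The first 8 eligible values, up to m = 132, all satisfy the conclusion.
m = 140: τ(140) = 12; 140 mod 6 = 2.
Thus m = 140 disproves the claim, and no smaller m works.

m = 140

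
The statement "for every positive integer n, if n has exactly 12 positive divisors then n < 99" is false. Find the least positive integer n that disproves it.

We need the least positive integer n for which n has exactly 12 positive divisors but the claim fails.
n = 60: τ(60) = 12; 60 < 99.
n = 72: τ(72) = 12; 72 < 99.
n = 84: τ(84) = 12; 84 < 99.
n = 90: τ(90) = 12; 90 < 99.
n = 96: τ(96) = 12; 96 < 99.
n = 108: τ(108) = 12; 108 ≥ 99.
Hence n = 108 is a counterexample.

n = 108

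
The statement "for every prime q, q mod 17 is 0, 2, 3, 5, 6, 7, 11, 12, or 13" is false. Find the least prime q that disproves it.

q = 31

For q = 2, 3, 5, 7, 11, 13, 17, 19, 23, 29 the conclusion holds.
q = 31: 31 mod 17 = 14 — not in {0, 2, 3, 5, 6, 7, 11, 12, 13}.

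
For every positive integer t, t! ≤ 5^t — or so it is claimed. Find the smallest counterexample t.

The first 11 eligible values, up to t = 11, all satisfy the conclusion.
t = 12: t! = 479001600 and 5^t = 244140625, so 479001600 > 244140625.

t = 12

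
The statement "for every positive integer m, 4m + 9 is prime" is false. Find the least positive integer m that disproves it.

We need the least positive integer m for which 4m + 9 is not prime.
m = 1: 4m + 9 = 13, prime.
m = 2: 4m + 9 = 17, prime.
m = 3: 4m + 9 = 21 = 3 × 7, composite.
Thus m = 3 disproves the claim, and no smaller m works.

m = 3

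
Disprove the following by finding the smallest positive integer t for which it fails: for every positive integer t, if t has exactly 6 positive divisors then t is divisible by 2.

t = 45

A counterexample is any positive integer t such that t has exactly 6 positive divisors but t is not divisible by 2; we check each in order.
t = 12: τ(12) = 6; 12 mod 2 = 0.
t = 18: τ(18) = 6; 18 mod 2 = 0.
t = 20: τ(20) = 6; 20 mod 2 = 0.
t = 28: τ(28) = 6; 28 mod 2 = 0.
t = 32: τ(32) = 6; 32 mod 2 = 0.
t = 44: τ(44) = 6; 44 mod 2 = 0.
t = 45: τ(45) = 6; 45 mod 2 = 1.
Thus t = 45 disproves the claim, and no smaller t works.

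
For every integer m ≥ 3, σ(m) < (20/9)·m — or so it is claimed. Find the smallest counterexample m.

We need the least integer m ≥ 3 for which the claim fails.
For m = 3, 4, 5, 6, 7, 8, 9, 10, 11 the conclusion holds.
m = 12: σ(12) = 28; 28 ≥ 80/3.
Thus m = 12 disproves the claim, and no smaller m works.

m = 12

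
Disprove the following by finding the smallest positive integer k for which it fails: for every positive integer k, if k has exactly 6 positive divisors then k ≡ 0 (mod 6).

k = 12: τ(12) = 6; 12 ≡ 0 (mod 6).
k = 18: τ(18) = 6; 18 ≡ 0 (mod 6).
k = 20: τ(20) = 6; 20 ≡ 2 (mod 6).

k = 20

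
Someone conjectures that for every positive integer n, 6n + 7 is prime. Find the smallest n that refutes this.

A counterexample is any positive integer n such that 6n + 7 is not prime; we check each in order.
For n = 1, 2 the conclusion holds.
n = 3: 6n + 7 = 25 = 5 × 5, composite.
Thus n = 3 disproves the claim, and no smaller n works.

n = 3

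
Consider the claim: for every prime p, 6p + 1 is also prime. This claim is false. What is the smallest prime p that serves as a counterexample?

A counterexample is any prime p such that 6p + 1 is not prime; we check each in order.
For p = 2, 3, 5, 7, 11, 13, 17 the conclusion holds.
p = 19: 6p + 1 = 115 = 5 × 23, not prime.
So p = 19 is the smallest counterexample.

p = 19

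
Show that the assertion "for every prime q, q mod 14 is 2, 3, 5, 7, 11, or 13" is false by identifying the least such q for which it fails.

q = 23

We need the least prime q for which the claim fails.
q = 2: 2 mod 14 = 2.
q = 3: 3 mod 14 = 3.
q = 5: 5 mod 14 = 5.
q = 7: 7 mod 14 = 7.
q = 11: 11 mod 14 = 11.
q = 13: 13 mod 14 = 13.
q = 17: 17 mod 14 = 3.
q = 19: 19 mod 14 = 5.
q = 23: 23 mod 14 = 9 — not in {2, 3, 5, 7, 11, 13}.
Hence q = 23 is a counterexample.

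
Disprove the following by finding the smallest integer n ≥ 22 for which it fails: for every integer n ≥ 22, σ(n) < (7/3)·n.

We need the least integer n ≥ 22 for which the claim fails.
For n = 22, 23 the conclusion holds.
n = 24: σ(24) = 60; 60 ≥ 56.
Thus n = 24 disproves the claim, and no smaller n works.

n = 24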